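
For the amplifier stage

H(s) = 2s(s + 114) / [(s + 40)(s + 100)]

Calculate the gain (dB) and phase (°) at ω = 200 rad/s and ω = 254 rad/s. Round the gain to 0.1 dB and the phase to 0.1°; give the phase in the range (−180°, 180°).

ω = 200: 6.1 dB, 8.2°; ω = 254: 6.1 dB, 6.3°

At s = jω = j200:
zero (s+114): 114 + j200 → |·| = √(114²+200²) = √52996 ≈ 230.21, ∠ = arctan(200/114) ≈ 60.32°
zero at origin: s = j200 → |·| = 200, ∠ = 90.00°
pole (s+40): 40 + j200 → |·| = √(40²+200²) = √41600 ≈ 203.96, ∠ = arctan(200/40) ≈ 78.69°
pole (s+100): 100 + j200 → |·| = √(100²+200²) = √50000 ≈ 223.61, ∠ = arctan(200/100) ≈ 63.43°
|H| = 2 · 46042 / 45607 ≈ 2.0191
Gain = 20 log₁₀(2.0191) ≈ 6.10 dB
∠H = 150.32° − 142.12° = 8.20°

At s = jω = j254:
zero (s+114): 114 + j254 → |·| = √(114²+254²) = √77512 ≈ 278.41, ∠ = arctan(254/114) ≈ 65.83°
zero at origin: s = j254 → |·| = 254, ∠ = 90.00°
pole (s+40): 40 + j254 → |·| = √(40²+254²) = √66116 ≈ 257.13, ∠ = arctan(254/40) ≈ 81.05°
pole (s+100): 100 + j254 → |·| = √(100²+254²) = √74516 ≈ 272.98, ∠ = arctan(254/100) ≈ 68.51°
|H| = 2 · 70716 / 70191 ≈ 2.015
Gain = 20 log₁₀(2.015) ≈ 6.09 dB
∠H = 155.83° − 149.56° = 6.27°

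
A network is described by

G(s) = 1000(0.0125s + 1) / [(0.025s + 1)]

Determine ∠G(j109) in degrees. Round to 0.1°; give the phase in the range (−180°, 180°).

-16.1°

At ω = 109 rad/s:
zero (1 + j109·0.0125) = 1 + j1.3625 → |·| ≈ 1.6901, ∠ ≈ 53.72°
pole (1 + j109·0.025) = 1 + j2.725 → |·| ≈ 2.9027, ∠ ≈ 69.85°
∠G = (53.72°) − (69.85°) = -16.13°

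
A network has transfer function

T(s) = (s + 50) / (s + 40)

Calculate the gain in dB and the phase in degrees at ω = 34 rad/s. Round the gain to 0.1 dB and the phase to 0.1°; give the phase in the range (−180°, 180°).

Substitute s = j34:
Numerator: (j34) + 50 = 50 + j34
Denominator: (j34) + 40 = 40 + j34
|N| = √(50² + 34²) ≈ 60.465, ∠N ≈ 34.22°
|D| = √(40² + 34²) ≈ 52.498, ∠D ≈ 40.36°
|T| = 60.465 / 52.498 ≈ 1.1518
Gain = 20 log₁₀(1.1518) ≈ 1.23 dB
∠T = 34.22° − 40.36° = -6.14°

1.2 dB, -6.1°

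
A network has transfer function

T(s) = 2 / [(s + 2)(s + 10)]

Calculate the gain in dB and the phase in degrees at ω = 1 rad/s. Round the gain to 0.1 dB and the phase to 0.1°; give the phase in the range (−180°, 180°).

At s = jω = j1:
pole (s+2): 2 + j1 → |·| = √(2²+1²) = √5 ≈ 2.2361, ∠ = arctan(1/2) ≈ 26.57°
pole (s+10): 10 + j1 → |·| = √(10²+1²) = √101 ≈ 10.05, ∠ = arctan(1/10) ≈ 5.71°
|T| = 2 / 22.473 ≈ 0.088996
Gain = 20 log₁₀(0.088996) ≈ -21.01 dB
∠T = 0.00° − 32.28° = -32.28°

-21.0 dB, -32.3°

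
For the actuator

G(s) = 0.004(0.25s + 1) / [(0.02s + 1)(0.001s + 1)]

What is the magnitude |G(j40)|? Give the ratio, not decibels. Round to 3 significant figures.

At ω = 40 rad/s:
zero (1 + j40·0.25) = 1 + j10 → |·| ≈ 10.05, ∠ ≈ 84.29°
pole (1 + j40·0.02) = 1 + j0.8 → |·| ≈ 1.2806, ∠ ≈ 38.66°
pole (1 + j40·0.001) = 1 + j0.04 → |·| ≈ 1.0008, ∠ ≈ 2.29°
|G| = 0.004 · 10.05 / (1.2806 · 1.0008) ≈ 0.031366

0.0314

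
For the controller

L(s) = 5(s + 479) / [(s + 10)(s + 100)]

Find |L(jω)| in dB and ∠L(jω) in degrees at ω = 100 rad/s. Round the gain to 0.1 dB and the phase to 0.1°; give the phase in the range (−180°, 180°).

-15.3 dB, -117.5°

At s = jω = j100:
zero (s+479): 479 + j100 → |·| = √(479²+100²) = √239441 ≈ 489.33, ∠ = arctan(100/479) ≈ 11.79°
pole (s+10): 10 + j100 → |·| = √(10²+100²) = √10100 ≈ 100.5, ∠ = arctan(100/10) ≈ 84.29°
pole (s+100): 100 + j100 → |·| = √(100²+100²) = √20000 ≈ 141.42, ∠ = arctan(100/100) ≈ 45.00°
|L| = 5 · 489.33 / 14213 ≈ 0.17214
Gain = 20 log₁₀(0.17214) ≈ -15.28 dB
∠L = 11.79° − 129.29° = -117.50°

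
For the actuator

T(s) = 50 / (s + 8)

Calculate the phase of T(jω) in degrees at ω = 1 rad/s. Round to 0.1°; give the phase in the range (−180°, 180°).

-7.1°

Substitute s = j1:
Numerator: 50 = 50 + j0
Denominator: (j1) + 8 = 8 + j1
|N| = √(50² + 0²) ≈ 50, ∠N ≈ 0.00°
|D| = √(8² + 1²) ≈ 8.0623, ∠D ≈ 7.13°
∠T = 0.00° − 7.13° = -7.13°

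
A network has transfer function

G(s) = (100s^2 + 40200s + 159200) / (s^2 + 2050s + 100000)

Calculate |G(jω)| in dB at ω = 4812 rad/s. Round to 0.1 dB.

Substitute s = j4812:
Numerator: 100(j4812)^2 + 40200(j4812) + 159200 = -2315375200 + j193442400
Denominator: (j4812)^2 + 2050(j4812) + 100000 = -23055344 + j9864600
|N| = √(2315375200² + 193442400²) ≈ 2.3234e+09, ∠N ≈ 175.22°
|D| = √(23055344² + 9864600²) ≈ 2.5077e+07, ∠D ≈ 156.84°
|G| = 2.3234e+09 / 2.5077e+07 ≈ 92.651
Gain = 20 log₁₀(92.651) ≈ 39.34 dB

39.3 dB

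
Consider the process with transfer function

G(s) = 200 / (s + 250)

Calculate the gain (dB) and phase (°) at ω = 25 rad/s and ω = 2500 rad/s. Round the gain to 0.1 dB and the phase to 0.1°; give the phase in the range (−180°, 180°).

ω = 25: -2.0 dB, -5.7°; ω = 2500: -22.0 dB, -84.3°

At s = jω = j25:
pole (s+250): 250 + j25 → |·| = √(250²+25²) = √63125 ≈ 251.25, ∠ = arctan(25/250) ≈ 5.71°
|G| = 200 / 251.25 ≈ 0.79602
Gain = 20 log₁₀(0.79602) ≈ -1.98 dB
∠G = 0.00° − 5.71° = -5.71°

At s = jω = j2500:
pole (s+250): 250 + j2500 → |·| = √(250²+2500²) = √6312500 ≈ 2512.5, ∠ = arctan(2500/250) ≈ 84.29°
|G| = 200 / 2512.5 ≈ 0.079602
Gain = 20 log₁₀(0.079602) ≈ -21.98 dB
∠G = 0.00° − 84.29° = -84.29°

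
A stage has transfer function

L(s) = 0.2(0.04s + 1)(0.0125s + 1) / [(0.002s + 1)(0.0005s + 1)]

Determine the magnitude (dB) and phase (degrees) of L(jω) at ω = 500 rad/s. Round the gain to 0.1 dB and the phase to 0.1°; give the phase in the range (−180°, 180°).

24.8 dB, 109.0°

At ω = 500 rad/s:
zero (1 + j500·0.04) = 1 + j20 → |·| ≈ 20.025, ∠ ≈ 87.14°
zero (1 + j500·0.0125) = 1 + j6.25 → |·| ≈ 6.3295, ∠ ≈ 80.91°
pole (1 + j500·0.002) = 1 + j1 → |·| ≈ 1.4142, ∠ ≈ 45.00°
pole (1 + j500·0.0005) = 1 + j0.25 → |·| ≈ 1.0308, ∠ ≈ 14.04°
|L| = 0.2 · 20.025 · 6.3295 / (1.4142 · 1.0308) ≈ 17.389
Gain = 20 log₁₀(17.389) ≈ 24.81 dB
∠L = (87.14° + 80.91°) − (45.00° + 14.04°) = 109.01°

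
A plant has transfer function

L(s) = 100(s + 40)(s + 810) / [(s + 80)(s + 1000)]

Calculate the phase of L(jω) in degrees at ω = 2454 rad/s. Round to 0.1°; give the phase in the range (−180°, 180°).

At s = jω = j2454:
zero (s+40): 40 + j2454 → |·| = √(40²+2454²) = √6023716 ≈ 2454.3, ∠ = arctan(2454/40) ≈ 89.07°
zero (s+810): 810 + j2454 → |·| = √(810²+2454²) = √6678216 ≈ 2584.2, ∠ = arctan(2454/810) ≈ 71.73°
pole (s+80): 80 + j2454 → |·| = √(80²+2454²) = √6028516 ≈ 2455.3, ∠ = arctan(2454/80) ≈ 88.13°
pole (s+1000): 1000 + j2454 → |·| = √(1000²+2454²) = √7022116 ≈ 2649.9, ∠ = arctan(2454/1000) ≈ 67.83°
∠L = 160.80° − 155.96° = 4.84°

4.8°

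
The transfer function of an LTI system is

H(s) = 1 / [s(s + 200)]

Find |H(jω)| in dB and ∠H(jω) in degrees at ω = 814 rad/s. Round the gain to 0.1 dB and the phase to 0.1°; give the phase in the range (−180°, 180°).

-116.7 dB, -166.2°

At s = jω = j814:
pole (s+200): 200 + j814 → |·| = √(200²+814²) = √702596 ≈ 838.21, ∠ = arctan(814/200) ≈ 76.20°
pole at origin: |s| = 814, ∠ = 90.00° (in denominator)
|H| = 1 / 6.823e+05 ≈ 1.4656e-06
Gain = 20 log₁₀(1.4656e-06) ≈ -116.68 dB
∠H = 0.00° − 166.20° = -166.20°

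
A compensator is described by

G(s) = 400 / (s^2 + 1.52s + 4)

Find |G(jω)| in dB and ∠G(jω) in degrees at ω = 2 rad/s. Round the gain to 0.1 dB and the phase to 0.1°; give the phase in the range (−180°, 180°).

At s = jω = j2:
quadratic: (j2)² + 1.52·j2 + 4 = 0 + j3.04 → |·| ≈ 3.04, ∠ ≈ 90.00°
|G| = 400 / 3.04 ≈ 131.58
Gain = 20 log₁₀(131.58) ≈ 42.38 dB
∠G = 0.00° − 90.00° = -90.00°

42.4 dB, -90.0°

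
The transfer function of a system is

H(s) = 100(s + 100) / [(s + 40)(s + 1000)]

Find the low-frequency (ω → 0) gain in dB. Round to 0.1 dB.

H(0) = 100·100 / (40·1000) = 0.25
20 log₁₀(0.25) ≈ -12.04 dB

-12.0 dB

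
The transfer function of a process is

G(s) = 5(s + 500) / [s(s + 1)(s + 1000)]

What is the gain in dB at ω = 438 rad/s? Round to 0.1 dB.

At s = jω = j438:
zero (s+500): 500 + j438 → |·| = √(500²+438²) = √441844 ≈ 664.71, ∠ = arctan(438/500) ≈ 41.22°
pole (s+1): 1 + j438 → |·| = √(1²+438²) = √191845 ≈ 438, ∠ = arctan(438/1) ≈ 89.87°
pole (s+1000): 1000 + j438 → |·| = √(1000²+438²) = √1191844 ≈ 1091.7, ∠ = arctan(438/1000) ≈ 23.65°
pole at origin: |s| = 438, ∠ = 90.00° (in denominator)
|G| = 5 · 664.71 / 2.0944e+08 ≈ 1.5869e-05
Gain = 20 log₁₀(1.5869e-05) ≈ -95.99 dB

-96.0 dB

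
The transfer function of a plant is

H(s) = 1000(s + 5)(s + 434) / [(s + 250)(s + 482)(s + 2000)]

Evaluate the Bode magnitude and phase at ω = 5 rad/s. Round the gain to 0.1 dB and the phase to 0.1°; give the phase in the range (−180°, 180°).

-37.9 dB, 43.8°

At s = jω = j5:
zero (s+5): 5 + j5 → |·| = √(5²+5²) = √50 ≈ 7.0711, ∠ = arctan(5/5) ≈ 45.00°
zero (s+434): 434 + j5 → |·| = √(434²+5²) = √188381 ≈ 434.03, ∠ = arctan(5/434) ≈ 0.66°
pole (s+250): 250 + j5 → |·| = √(250²+5²) = √62525 ≈ 250.05, ∠ = arctan(5/250) ≈ 1.15°
pole (s+482): 482 + j5 → |·| = √(482²+5²) = √232349 ≈ 482.03, ∠ = arctan(5/482) ≈ 0.59°
pole (s+2000): 2000 + j5 → |·| = √(2000²+5²) = √4000025 ≈ 2000, ∠ = arctan(5/2000) ≈ 0.14°
|H| = 1000 · 3069.1 / 2.4106e+08 ≈ 0.012732
Gain = 20 log₁₀(0.012732) ≈ -37.90 dB
∠H = 45.66° − 1.88° = 43.78°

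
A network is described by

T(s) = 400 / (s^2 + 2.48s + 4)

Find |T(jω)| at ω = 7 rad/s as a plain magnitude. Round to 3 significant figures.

8.29

At s = jω = j7:
quadratic: (j7)² + 2.48·j7 + 4 = -45 + j17.36 → |·| ≈ 48.232, ∠ ≈ 158.90°
|T| = 400 / 48.232 ≈ 8.2932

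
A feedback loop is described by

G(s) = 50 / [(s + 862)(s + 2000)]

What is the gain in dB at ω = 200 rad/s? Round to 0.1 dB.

At s = jω = j200:
pole (s+862): 862 + j200 → |·| = √(862²+200²) = √783044 ≈ 884.9, ∠ = arctan(200/862) ≈ 13.06°
pole (s+2000): 2000 + j200 → |·| = √(2000²+200²) = √4040000 ≈ 2010, ∠ = arctan(200/2000) ≈ 5.71°
|G| = 50 / 1.7786e+06 ≈ 2.8112e-05
Gain = 20 log₁₀(2.8112e-05) ≈ -91.02 dB

-91.0 dB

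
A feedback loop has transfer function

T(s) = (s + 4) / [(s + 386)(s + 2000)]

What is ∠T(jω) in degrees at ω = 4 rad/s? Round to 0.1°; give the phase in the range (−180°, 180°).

At s = jω = j4:
zero (s+4): 4 + j4 → |·| = √(4²+4²) = √32 ≈ 5.6569, ∠ = arctan(4/4) ≈ 45.00°
pole (s+386): 386 + j4 → |·| = √(386²+4²) = √149012 ≈ 386.02, ∠ = arctan(4/386) ≈ 0.59°
pole (s+2000): 2000 + j4 → |·| = √(2000²+4²) = √4000016 ≈ 2000, ∠ = arctan(4/2000) ≈ 0.11°
∠T = 45.00° − 0.70° = 44.30°

44.3°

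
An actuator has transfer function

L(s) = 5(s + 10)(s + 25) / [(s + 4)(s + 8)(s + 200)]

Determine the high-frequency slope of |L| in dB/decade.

-20 dB/decade

Each pole contributes −20 dB/decade at high frequency; each zero contributes +20 dB/decade.
Net: 2 zero(s) − 3 pole(s) → -20 dB/decade.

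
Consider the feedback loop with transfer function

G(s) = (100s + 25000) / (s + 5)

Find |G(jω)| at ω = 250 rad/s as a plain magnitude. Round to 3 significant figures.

141

Substitute s = j250:
Numerator: 100(j250) + 25000 = 25000 + j25000
Denominator: (j250) + 5 = 5 + j250
|N| = √(25000² + 25000²) ≈ 35355, ∠N ≈ 45.00°
|D| = √(5² + 250²) ≈ 250.05, ∠D ≈ 88.85°
|G| = 35355 / 250.05 ≈ 141.39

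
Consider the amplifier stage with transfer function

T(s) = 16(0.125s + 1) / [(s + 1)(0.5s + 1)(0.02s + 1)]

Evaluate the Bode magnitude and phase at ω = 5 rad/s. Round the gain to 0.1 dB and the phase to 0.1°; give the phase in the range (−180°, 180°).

2.7 dB, -120.6°

At ω = 5 rad/s:
zero (1 + j5·0.125) = 1 + j0.625 → |·| ≈ 1.1792, ∠ ≈ 32.01°
pole (1 + j5·1) = 1 + j5 → |·| ≈ 5.099, ∠ ≈ 78.69°
pole (1 + j5·0.5) = 1 + j2.5 → |·| ≈ 2.6926, ∠ ≈ 68.20°
pole (1 + j5·0.02) = 1 + j0.1 → |·| ≈ 1.005, ∠ ≈ 5.71°
|T| = 16 · 1.1792 / (5.099 · 2.6926 · 1.005) ≈ 1.3674
Gain = 20 log₁₀(1.3674) ≈ 2.72 dB
∠T = (32.01°) − (78.69° + 68.20° + 5.71°) = -120.59°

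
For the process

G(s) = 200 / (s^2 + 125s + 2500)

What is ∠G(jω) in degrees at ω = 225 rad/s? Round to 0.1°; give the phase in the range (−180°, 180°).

-149.7°

Substitute s = j225:
Numerator: 200 = 200 + j0
Denominator: (j225)^2 + 125(j225) + 2500 = -48125 + j28125
|N| = √(200² + 0²) ≈ 200, ∠N ≈ 0.00°
|D| = √(48125² + 28125²) ≈ 55741, ∠D ≈ 149.70°
∠G = 0.00° − 149.70° = -149.70°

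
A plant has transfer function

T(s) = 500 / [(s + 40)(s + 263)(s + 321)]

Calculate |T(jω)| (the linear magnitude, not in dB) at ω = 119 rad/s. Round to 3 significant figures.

4.03e-05

At s = jω = j119:
pole (s+40): 40 + j119 → |·| = √(40²+119²) = √15761 ≈ 125.54, ∠ = arctan(119/40) ≈ 71.42°
pole (s+263): 263 + j119 → |·| = √(263²+119²) = √83330 ≈ 288.67, ∠ = arctan(119/263) ≈ 24.35°
pole (s+321): 321 + j119 → |·| = √(321²+119²) = √117202 ≈ 342.35, ∠ = arctan(119/321) ≈ 20.34°
|T| = 500 / 1.2407e+07 ≈ 4.03e-05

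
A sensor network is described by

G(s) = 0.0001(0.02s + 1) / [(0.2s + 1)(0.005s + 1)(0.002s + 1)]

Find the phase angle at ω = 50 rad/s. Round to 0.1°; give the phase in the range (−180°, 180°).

-59.0°

At ω = 50 rad/s:
zero (1 + j50·0.02) = 1 + j1 → |·| ≈ 1.4142, ∠ ≈ 45.00°
pole (1 + j50·0.2) = 1 + j10 → |·| ≈ 10.05, ∠ ≈ 84.29°
pole (1 + j50·0.005) = 1 + j0.25 → |·| ≈ 1.0308, ∠ ≈ 14.04°
pole (1 + j50·0.002) = 1 + j0.1 → |·| ≈ 1.005, ∠ ≈ 5.71°
∠G = (45.00°) − (84.29° + 14.04° + 5.71°) = -59.04°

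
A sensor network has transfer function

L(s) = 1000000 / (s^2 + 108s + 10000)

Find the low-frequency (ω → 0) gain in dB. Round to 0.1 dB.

L(0) = 1000000 / 10000 = 100
20 log₁₀(100) ≈ 40.00 dB

40.0 dB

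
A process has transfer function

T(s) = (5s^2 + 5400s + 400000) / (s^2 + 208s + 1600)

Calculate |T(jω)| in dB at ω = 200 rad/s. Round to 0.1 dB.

25.8 dB

Substitute s = j200:
Numerator: 5(j200)^2 + 5400(j200) + 400000 = 200000 + j1080000
Denominator: (j200)^2 + 208(j200) + 1600 = -38400 + j41600
|N| = √(200000² + 1080000²) ≈ 1.0984e+06, ∠N ≈ 79.51°
|D| = √(38400² + 41600²) ≈ 56614, ∠D ≈ 132.71°
|T| = 1.0984e+06 / 56614 ≈ 19.402
Gain = 20 log₁₀(19.402) ≈ 25.76 dB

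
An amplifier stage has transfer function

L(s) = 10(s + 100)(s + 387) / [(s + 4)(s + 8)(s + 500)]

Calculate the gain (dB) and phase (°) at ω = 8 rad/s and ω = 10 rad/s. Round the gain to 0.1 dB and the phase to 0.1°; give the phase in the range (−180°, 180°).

ω = 8: 17.7 dB, -103.6°; ω = 10: 15.0 dB, -113.5°

At s = jω = j8:
zero (s+100): 100 + j8 → |·| = √(100²+8²) = √10064 ≈ 100.32, ∠ = arctan(8/100) ≈ 4.57°
zero (s+387): 387 + j8 → |·| = √(387²+8²) = √149833 ≈ 387.08, ∠ = arctan(8/387) ≈ 1.18°
pole (s+4): 4 + j8 → |·| = √(4²+8²) = √80 ≈ 8.9443, ∠ = arctan(8/4) ≈ 63.43°
pole (s+8): 8 + j8 → |·| = √(8²+8²) = √128 ≈ 11.314, ∠ = arctan(8/8) ≈ 45.00°
pole (s+500): 500 + j8 → |·| = √(500²+8²) = √250064 ≈ 500.06, ∠ = arctan(8/500) ≈ 0.92°
|L| = 10 · 38832 / 50604 ≈ 7.6737
Gain = 20 log₁₀(7.6737) ≈ 17.70 dB
∠L = 5.75° − 109.35° = -103.60°

At s = jω = j10:
zero (s+100): 100 + j10 → |·| = √(100²+10²) = √10100 ≈ 100.5, ∠ = arctan(10/100) ≈ 5.71°
zero (s+387): 387 + j10 → |·| = √(387²+10²) = √149869 ≈ 387.13, ∠ = arctan(10/387) ≈ 1.48°
pole (s+4): 4 + j10 → |·| = √(4²+10²) = √116 ≈ 10.77, ∠ = arctan(10/4) ≈ 68.20°
pole (s+8): 8 + j10 → |·| = √(8²+10²) = √164 ≈ 12.806, ∠ = arctan(10/8) ≈ 51.34°
pole (s+500): 500 + j10 → |·| = √(500²+10²) = √250100 ≈ 500.1, ∠ = arctan(10/500) ≈ 1.15°
|L| = 10 · 38907 / 68974 ≈ 5.6408
Gain = 20 log₁₀(5.6408) ≈ 15.03 dB
∠L = 7.19° − 120.69° = -113.50°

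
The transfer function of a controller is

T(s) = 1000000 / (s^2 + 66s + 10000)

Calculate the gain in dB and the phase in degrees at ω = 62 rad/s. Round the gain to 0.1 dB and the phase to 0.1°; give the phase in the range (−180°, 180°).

42.6 dB, -33.6°

At s = jω = j62:
quadratic: (j62)² + 66·j62 + 10000 = 6156 + j4092 → |·| ≈ 7391.9, ∠ ≈ 33.61°
|T| = 1000000 / 7391.9 ≈ 135.28
Gain = 20 log₁₀(135.28) ≈ 42.62 dB
∠T = 0.00° − 33.61° = -33.61°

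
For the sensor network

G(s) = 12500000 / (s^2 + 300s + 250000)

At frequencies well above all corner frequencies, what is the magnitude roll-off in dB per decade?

-40 dB/decade

Each pole contributes −20 dB/decade at high frequency; each zero contributes +20 dB/decade.
Net: 0 zero(s) − 2 pole(s) → -40 dB/decade.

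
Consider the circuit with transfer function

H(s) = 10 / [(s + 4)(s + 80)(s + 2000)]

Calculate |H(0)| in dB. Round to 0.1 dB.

-96.1 dB

H(0) = 10 / (4·80·2000) = 1.5625e-05
20 log₁₀(1.5625e-05) ≈ -96.12 dB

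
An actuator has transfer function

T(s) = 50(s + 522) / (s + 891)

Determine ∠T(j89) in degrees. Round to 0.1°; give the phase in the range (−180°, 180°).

4.0°

At s = jω = j89:
zero (s+522): 522 + j89 → |·| = √(522²+89²) = √280405 ≈ 529.53, ∠ = arctan(89/522) ≈ 9.68°
pole (s+891): 891 + j89 → |·| = √(891²+89²) = √801802 ≈ 895.43, ∠ = arctan(89/891) ≈ 5.70°
∠T = 9.68° − 5.70° = 3.98°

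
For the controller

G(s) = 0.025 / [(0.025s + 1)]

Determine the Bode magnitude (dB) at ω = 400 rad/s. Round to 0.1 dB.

At ω = 400 rad/s:
pole (1 + j400·0.025) = 1 + j10 → |·| ≈ 10.05, ∠ ≈ 84.29°
|G| = 0.025 · 1 / (10.05) ≈ 0.0024876
Gain = 20 log₁₀(0.0024876) ≈ -52.08 dB

-52.1 dB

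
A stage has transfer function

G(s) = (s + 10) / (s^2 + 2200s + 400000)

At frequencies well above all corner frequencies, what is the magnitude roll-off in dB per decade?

Each pole contributes −20 dB/decade at high frequency; each zero contributes +20 dB/decade.
Net: 1 zero(s) − 2 pole(s) → -20 dB/decade.

-20 dB/decade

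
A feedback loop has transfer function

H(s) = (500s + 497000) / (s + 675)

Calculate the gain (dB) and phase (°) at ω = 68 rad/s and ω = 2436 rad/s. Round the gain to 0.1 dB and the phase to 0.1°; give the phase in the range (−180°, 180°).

ω = 68: 57.3 dB, -1.8°; ω = 2436: 54.3 dB, -6.7°

Substitute s = j68:
Numerator: 500(j68) + 497000 = 497000 + j34000
Denominator: (j68) + 675 = 675 + j68
|N| = √(497000² + 34000²) ≈ 4.9816e+05, ∠N ≈ 3.91°
|D| = √(675² + 68²) ≈ 678.42, ∠D ≈ 5.75°
|H| = 4.9816e+05 / 678.42 ≈ 734.29
Gain = 20 log₁₀(734.29) ≈ 57.32 dB
∠H = 3.91° − 5.75° = -1.84°

Substitute s = j2436:
Numerator: 500(j2436) + 497000 = 497000 + j1218000
Denominator: (j2436) + 675 = 675 + j2436
|N| = √(497000² + 1218000²) ≈ 1.3155e+06, ∠N ≈ 67.80°
|D| = √(675² + 2436²) ≈ 2527.8, ∠D ≈ 74.51°
|H| = 1.3155e+06 / 2527.8 ≈ 520.41
Gain = 20 log₁₀(520.41) ≈ 54.33 dB
∠H = 67.80° − 74.51° = -6.71°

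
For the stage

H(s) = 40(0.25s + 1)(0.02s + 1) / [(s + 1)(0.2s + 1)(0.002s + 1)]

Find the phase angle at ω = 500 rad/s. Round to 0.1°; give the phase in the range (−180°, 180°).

At ω = 500 rad/s:
zero (1 + j500·0.25) = 1 + j125 → |·| ≈ 125, ∠ ≈ 89.54°
zero (1 + j500·0.02) = 1 + j10 → |·| ≈ 10.05, ∠ ≈ 84.29°
pole (1 + j500·1) = 1 + j500 → |·| ≈ 500, ∠ ≈ 89.89°
pole (1 + j500·0.2) = 1 + j100 → |·| ≈ 100, ∠ ≈ 89.43°
pole (1 + j500·0.002) = 1 + j1 → |·| ≈ 1.4142, ∠ ≈ 45.00°
∠H = (89.54° + 84.29°) − (89.89° + 89.43° + 45.00°) = -50.49°

-50.5°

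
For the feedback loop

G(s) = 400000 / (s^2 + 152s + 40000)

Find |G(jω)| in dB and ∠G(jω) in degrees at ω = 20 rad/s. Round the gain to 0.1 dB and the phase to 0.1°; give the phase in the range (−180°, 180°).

20.1 dB, -4.4°

At s = jω = j20:
quadratic: (j20)² + 152·j20 + 40000 = 39600 + j3040 → |·| ≈ 39717, ∠ ≈ 4.39°
|G| = 400000 / 39717 ≈ 10.071
Gain = 20 log₁₀(10.071) ≈ 20.06 dB
∠G = 0.00° − 4.39° = -4.39°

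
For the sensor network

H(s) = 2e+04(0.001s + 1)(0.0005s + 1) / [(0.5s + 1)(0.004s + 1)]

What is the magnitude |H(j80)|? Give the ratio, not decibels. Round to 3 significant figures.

At ω = 80 rad/s:
zero (1 + j80·0.001) = 1 + j0.08 → |·| ≈ 1.0032, ∠ ≈ 4.57°
zero (1 + j80·0.0005) = 1 + j0.04 → |·| ≈ 1.0008, ∠ ≈ 2.29°
pole (1 + j80·0.5) = 1 + j40 → |·| ≈ 40.012, ∠ ≈ 88.57°
pole (1 + j80·0.004) = 1 + j0.32 → |·| ≈ 1.05, ∠ ≈ 17.74°
|H| = 2e+04 · 1.0032 · 1.0008 / (40.012 · 1.05) ≈ 477.95

478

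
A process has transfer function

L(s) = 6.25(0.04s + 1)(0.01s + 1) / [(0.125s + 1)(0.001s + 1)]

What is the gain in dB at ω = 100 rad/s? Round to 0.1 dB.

At ω = 100 rad/s:
zero (1 + j100·0.04) = 1 + j4 → |·| ≈ 4.1231, ∠ ≈ 75.96°
zero (1 + j100·0.01) = 1 + j1 → |·| ≈ 1.4142, ∠ ≈ 45.00°
pole (1 + j100·0.125) = 1 + j12.5 → |·| ≈ 12.54, ∠ ≈ 85.43°
pole (1 + j100·0.001) = 1 + j0.1 → |·| ≈ 1.005, ∠ ≈ 5.71°
|L| = 6.25 · 4.1231 · 1.4142 / (12.54 · 1.005) ≈ 2.8917
Gain = 20 log₁₀(2.8917) ≈ 9.22 dB

9.2 dB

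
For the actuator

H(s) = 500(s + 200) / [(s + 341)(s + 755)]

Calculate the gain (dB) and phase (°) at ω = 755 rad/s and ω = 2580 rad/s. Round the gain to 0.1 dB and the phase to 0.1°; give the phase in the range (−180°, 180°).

ω = 755: -7.1 dB, -35.5°; ω = 2580: -14.7 dB, -70.6°

At s = jω = j755:
zero (s+200): 200 + j755 → |·| = √(200²+755²) = √610025 ≈ 781.04, ∠ = arctan(755/200) ≈ 75.16°
pole (s+341): 341 + j755 → |·| = √(341²+755²) = √686306 ≈ 828.44, ∠ = arctan(755/341) ≈ 65.69°
pole (s+755): 755 + j755 → |·| = √(755²+755²) = √1140050 ≈ 1067.7, ∠ = arctan(755/755) ≈ 45.00°
|H| = 500 · 781.04 / 8.8453e+05 ≈ 0.4415
Gain = 20 log₁₀(0.4415) ≈ -7.10 dB
∠H = 75.16° − 110.69° = -35.53°

At s = jω = j2580:
zero (s+200): 200 + j2580 → |·| = √(200²+2580²) = √6696400 ≈ 2587.7, ∠ = arctan(2580/200) ≈ 85.57°
pole (s+341): 341 + j2580 → |·| = √(341²+2580²) = √6772681 ≈ 2602.4, ∠ = arctan(2580/341) ≈ 82.47°
pole (s+755): 755 + j2580 → |·| = √(755²+2580²) = √7226425 ≈ 2688.2, ∠ = arctan(2580/755) ≈ 73.69°
|H| = 500 · 2587.7 / 6.9958e+06 ≈ 0.18495
Gain = 20 log₁₀(0.18495) ≈ -14.66 dB
∠H = 85.57° − 156.16° = -70.59°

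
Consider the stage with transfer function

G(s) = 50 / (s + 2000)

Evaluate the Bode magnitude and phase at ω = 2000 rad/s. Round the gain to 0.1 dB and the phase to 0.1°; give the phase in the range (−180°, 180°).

-35.1 dB, -45.0°

Substitute s = j2000:
Numerator: 50 = 50 + j0
Denominator: (j2000) + 2000 = 2000 + j2000
|N| = √(50² + 0²) ≈ 50, ∠N ≈ 0.00°
|D| = √(2000² + 2000²) ≈ 2828.4, ∠D ≈ 45.00°
|G| = 50 / 2828.4 ≈ 0.017678
Gain = 20 log₁₀(0.017678) ≈ -35.05 dB
∠G = 0.00° − 45.00° = -45.00°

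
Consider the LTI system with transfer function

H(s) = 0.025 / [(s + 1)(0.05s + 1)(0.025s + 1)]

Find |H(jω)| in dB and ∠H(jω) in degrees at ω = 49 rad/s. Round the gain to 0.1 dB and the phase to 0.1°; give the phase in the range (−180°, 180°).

-78.3 dB, 152.6°

At ω = 49 rad/s:
pole (1 + j49·1) = 1 + j49 → |·| ≈ 49.01, ∠ ≈ 88.83°
pole (1 + j49·0.05) = 1 + j2.45 → |·| ≈ 2.6462, ∠ ≈ 67.80°
pole (1 + j49·0.025) = 1 + j1.225 → |·| ≈ 1.5813, ∠ ≈ 50.77°
|H| = 0.025 · 1 / (49.01 · 2.6462 · 1.5813) ≈ 0.0001219
Gain = 20 log₁₀(0.0001219) ≈ -78.28 dB
∠H = (0°) − (88.83° + 67.80° + 50.77°) = -207.40° ≡ 152.60° (principal value)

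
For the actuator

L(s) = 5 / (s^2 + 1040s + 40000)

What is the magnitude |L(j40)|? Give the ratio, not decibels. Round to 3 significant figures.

8.83e-05

Substitute s = j40:
Numerator: 5 = 5 + j0
Denominator: (j40)^2 + 1040(j40) + 40000 = 38400 + j41600
|N| = √(5² + 0²) ≈ 5, ∠N ≈ 0.00°
|D| = √(38400² + 41600²) ≈ 56614, ∠D ≈ 47.29°
|L| = 5 / 56614 ≈ 8.8317e-05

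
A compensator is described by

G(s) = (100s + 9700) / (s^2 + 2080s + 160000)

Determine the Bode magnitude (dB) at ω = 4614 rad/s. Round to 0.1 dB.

-34.0 dB

Substitute s = j4614:
Numerator: 100(j4614) + 9700 = 9700 + j461400
Denominator: (j4614)^2 + 2080(j4614) + 160000 = -21128996 + j9597120
|N| = √(9700² + 461400²) ≈ 4.615e+05, ∠N ≈ 88.80°
|D| = √(21128996² + 9597120²) ≈ 2.3206e+07, ∠D ≈ 155.57°
|G| = 4.615e+05 / 2.3206e+07 ≈ 0.019887
Gain = 20 log₁₀(0.019887) ≈ -34.03 dB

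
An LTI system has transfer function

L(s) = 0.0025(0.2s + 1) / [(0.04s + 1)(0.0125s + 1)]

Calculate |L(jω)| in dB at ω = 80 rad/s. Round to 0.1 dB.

At ω = 80 rad/s:
zero (1 + j80·0.2) = 1 + j16 → |·| ≈ 16.031, ∠ ≈ 86.42°
pole (1 + j80·0.04) = 1 + j3.2 → |·| ≈ 3.3526, ∠ ≈ 72.65°
pole (1 + j80·0.0125) = 1 + j1 → |·| ≈ 1.4142, ∠ ≈ 45.00°
|L| = 0.0025 · 16.031 / (3.3526 · 1.4142) ≈ 0.0084529
Gain = 20 log₁₀(0.0084529) ≈ -41.46 dB

-41.5 dB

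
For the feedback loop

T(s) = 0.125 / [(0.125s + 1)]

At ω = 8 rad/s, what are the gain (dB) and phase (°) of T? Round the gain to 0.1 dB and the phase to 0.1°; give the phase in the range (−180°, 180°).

-21.1 dB, -45.0°

At ω = 8 rad/s:
pole (1 + j8·0.125) = 1 + j1 → |·| ≈ 1.4142, ∠ ≈ 45.00°
|T| = 0.125 · 1 / (1.4142) ≈ 0.088389
Gain = 20 log₁₀(0.088389) ≈ -21.07 dB
∠T = (0°) − (45.00°) = -45.00°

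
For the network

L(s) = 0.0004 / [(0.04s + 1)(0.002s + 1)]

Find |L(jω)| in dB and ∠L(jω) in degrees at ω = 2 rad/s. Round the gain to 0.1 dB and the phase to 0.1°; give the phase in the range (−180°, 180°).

At ω = 2 rad/s:
pole (1 + j2·0.04) = 1 + j0.08 → |·| ≈ 1.0032, ∠ ≈ 4.57°
pole (1 + j2·0.002) = 1 + j0.004 → |·| ≈ 1, ∠ ≈ 0.23°
|L| = 0.0004 · 1 / (1.0032 · 1) ≈ 0.00039872
Gain = 20 log₁₀(0.00039872) ≈ -67.99 dB
∠L = (0°) − (4.57° + 0.23°) = -4.80°

-68.0 dB, -4.8°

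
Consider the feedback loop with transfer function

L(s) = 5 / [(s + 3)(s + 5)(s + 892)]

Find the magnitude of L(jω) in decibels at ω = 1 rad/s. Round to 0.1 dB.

At s = jω = j1:
pole (s+3): 3 + j1 → |·| = √(3²+1²) = √10 ≈ 3.1623, ∠ = arctan(1/3) ≈ 18.43°
pole (s+5): 5 + j1 → |·| = √(5²+1²) = √26 ≈ 5.099, ∠ = arctan(1/5) ≈ 11.31°
pole (s+892): 892 + j1 → |·| = √(892²+1²) = √795665 ≈ 892, ∠ = arctan(1/892) ≈ 0.06°
|L| = 5 / 14383 ≈ 0.00034763
Gain = 20 log₁₀(0.00034763) ≈ -69.18 dB

-69.2 dB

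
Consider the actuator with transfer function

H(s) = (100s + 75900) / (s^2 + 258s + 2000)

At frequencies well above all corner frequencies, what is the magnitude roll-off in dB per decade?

-20 dB/decade

Each pole contributes −20 dB/decade at high frequency; each zero contributes +20 dB/decade.
Net: 1 zero(s) − 2 pole(s) → -20 dB/decade.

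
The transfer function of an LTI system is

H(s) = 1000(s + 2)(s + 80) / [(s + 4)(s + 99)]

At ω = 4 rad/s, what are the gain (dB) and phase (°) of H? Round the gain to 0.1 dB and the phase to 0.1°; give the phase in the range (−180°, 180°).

At s = jω = j4:
zero (s+2): 2 + j4 → |·| = √(2²+4²) = √20 ≈ 4.4721, ∠ = arctan(4/2) ≈ 63.43°
zero (s+80): 80 + j4 → |·| = √(80²+4²) = √6416 ≈ 80.1, ∠ = arctan(4/80) ≈ 2.86°
pole (s+4): 4 + j4 → |·| = √(4²+4²) = √32 ≈ 5.6569, ∠ = arctan(4/4) ≈ 45.00°
pole (s+99): 99 + j4 → |·| = √(99²+4²) = √9817 ≈ 99.081, ∠ = arctan(4/99) ≈ 2.31°
|H| = 1000 · 358.22 / 560.49 ≈ 639.12
Gain = 20 log₁₀(639.12) ≈ 56.11 dB
∠H = 66.29° − 47.31° = 18.98°

56.1 dB, 19.0°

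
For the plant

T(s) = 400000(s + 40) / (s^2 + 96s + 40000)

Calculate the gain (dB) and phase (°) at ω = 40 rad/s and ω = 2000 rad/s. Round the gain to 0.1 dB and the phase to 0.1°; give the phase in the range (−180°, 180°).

ω = 40: 55.4 dB, 39.3°; ω = 2000: 46.1 dB, -88.4°

At s = jω = j40:
zero (s+40): 40 + j40 → |·| = √(40²+40²) = √3200 ≈ 56.569, ∠ = arctan(40/40) ≈ 45.00°
quadratic: (j40)² + 96·j40 + 40000 = 38400 + j3840 → |·| ≈ 38592, ∠ ≈ 5.71°
|T| = 400000 · 56.569 / 38592 ≈ 586.33
Gain = 20 log₁₀(586.33) ≈ 55.36 dB
∠T = 45.00° − 5.71° = 39.29°

At s = jω = j2000:
zero (s+40): 40 + j2000 → |·| = √(40²+2000²) = √4001600 ≈ 2000.4, ∠ = arctan(2000/40) ≈ 88.85°
quadratic: (j2000)² + 96·j2000 + 40000 = -3960000 + j192000 → |·| ≈ 3.9647e+06, ∠ ≈ 177.22°
|T| = 400000 · 2000.4 / 3.9647e+06 ≈ 201.82
Gain = 20 log₁₀(201.82) ≈ 46.10 dB
∠T = 88.85° − 177.22° = -88.37°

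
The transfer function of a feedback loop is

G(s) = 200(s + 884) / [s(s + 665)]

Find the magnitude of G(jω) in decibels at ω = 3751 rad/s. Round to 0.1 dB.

At s = jω = j3751:
zero (s+884): 884 + j3751 → |·| = √(884²+3751²) = √14851457 ≈ 3853.8, ∠ = arctan(3751/884) ≈ 76.74°
pole (s+665): 665 + j3751 → |·| = √(665²+3751²) = √14512226 ≈ 3809.5, ∠ = arctan(3751/665) ≈ 79.95°
pole at origin: |s| = 3751, ∠ = 90.00° (in denominator)
|G| = 200 · 3853.8 / 1.4289e+07 ≈ 0.053941
Gain = 20 log₁₀(0.053941) ≈ -25.36 dB

-25.4 dB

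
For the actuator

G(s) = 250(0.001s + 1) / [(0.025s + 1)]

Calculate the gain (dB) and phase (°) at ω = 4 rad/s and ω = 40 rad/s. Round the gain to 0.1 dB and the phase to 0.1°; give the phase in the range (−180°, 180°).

At ω = 4 rad/s:
zero (1 + j4·0.001) = 1 + j0.004 → |·| ≈ 1, ∠ ≈ 0.23°
pole (1 + j4·0.025) = 1 + j0.1 → |·| ≈ 1.005, ∠ ≈ 5.71°
|G| = 250 · 1 / (1.005) ≈ 248.76
Gain = 20 log₁₀(248.76) ≈ 47.92 dB
∠G = (0.23°) − (5.71°) = -5.48°

At ω = 40 rad/s:
zero (1 + j40·0.001) = 1 + j0.04 → |·| ≈ 1.0008, ∠ ≈ 2.29°
pole (1 + j40·0.025) = 1 + j1 → |·| ≈ 1.4142, ∠ ≈ 45.00°
|G| = 250 · 1.0008 / (1.4142) ≈ 176.92
Gain = 20 log₁₀(176.92) ≈ 44.96 dB
∠G = (2.29°) − (45.00°) = -42.71°

ω = 4: 47.9 dB, -5.5°; ω = 40: 45.0 dB, -42.7°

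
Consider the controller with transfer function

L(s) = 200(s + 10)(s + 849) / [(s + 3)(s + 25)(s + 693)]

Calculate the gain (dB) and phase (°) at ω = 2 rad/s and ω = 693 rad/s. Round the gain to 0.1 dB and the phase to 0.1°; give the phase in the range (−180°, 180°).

ω = 2: 28.8 dB, -27.0°; ω = 693: -9.8 dB, -94.3°

At s = jω = j2:
zero (s+10): 10 + j2 → |·| = √(10²+2²) = √104 ≈ 10.198, ∠ = arctan(2/10) ≈ 11.31°
zero (s+849): 849 + j2 → |·| = √(849²+2²) = √720805 ≈ 849, ∠ = arctan(2/849) ≈ 0.13°
pole (s+3): 3 + j2 → |·| = √(3²+2²) = √13 ≈ 3.6056, ∠ = arctan(2/3) ≈ 33.69°
pole (s+25): 25 + j2 → |·| = √(25²+2²) = √629 ≈ 25.08, ∠ = arctan(2/25) ≈ 4.57°
pole (s+693): 693 + j2 → |·| = √(693²+2²) = √480253 ≈ 693, ∠ = arctan(2/693) ≈ 0.17°
|L| = 200 · 8658.1 / 62667 ≈ 27.632
Gain = 20 log₁₀(27.632) ≈ 28.83 dB
∠L = 11.44° − 38.43° = -26.99°

At s = jω = j693:
zero (s+10): 10 + j693 → |·| = √(10²+693²) = √480349 ≈ 693.07, ∠ = arctan(693/10) ≈ 89.17°
zero (s+849): 849 + j693 → |·| = √(849²+693²) = √1201050 ≈ 1095.9, ∠ = arctan(693/849) ≈ 39.22°
pole (s+3): 3 + j693 → |·| = √(3²+693²) = √480258 ≈ 693.01, ∠ = arctan(693/3) ≈ 89.75°
pole (s+25): 25 + j693 → |·| = √(25²+693²) = √480874 ≈ 693.45, ∠ = arctan(693/25) ≈ 87.93°
pole (s+693): 693 + j693 → |·| = √(693²+693²) = √960498 ≈ 980.05, ∠ = arctan(693/693) ≈ 45.00°
|L| = 200 · 7.5954e+05 / 4.7098e+08 ≈ 0.32254
Gain = 20 log₁₀(0.32254) ≈ -9.83 dB
∠L = 128.39° − 222.68° = -94.29°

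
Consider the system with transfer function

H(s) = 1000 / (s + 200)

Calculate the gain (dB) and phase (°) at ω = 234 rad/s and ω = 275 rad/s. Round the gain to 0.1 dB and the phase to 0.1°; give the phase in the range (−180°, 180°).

ω = 234: 10.2 dB, -49.5°; ω = 275: 9.4 dB, -54.0°

At s = jω = j234:
pole (s+200): 200 + j234 → |·| = √(200²+234²) = √94756 ≈ 307.82, ∠ = arctan(234/200) ≈ 49.48°
|H| = 1000 / 307.82 ≈ 3.2487
Gain = 20 log₁₀(3.2487) ≈ 10.23 dB
∠H = 0.00° − 49.48° = -49.48°

At s = jω = j275:
pole (s+200): 200 + j275 → |·| = √(200²+275²) = √115625 ≈ 340.04, ∠ = arctan(275/200) ≈ 53.97°
|H| = 1000 / 340.04 ≈ 2.9408
Gain = 20 log₁₀(2.9408) ≈ 9.37 dB
∠H = 0.00° − 53.97° = -53.97°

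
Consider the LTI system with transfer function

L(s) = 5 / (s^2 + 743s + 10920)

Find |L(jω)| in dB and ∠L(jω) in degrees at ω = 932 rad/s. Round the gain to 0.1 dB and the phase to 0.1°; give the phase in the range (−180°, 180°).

Substitute s = j932:
Numerator: 5 = 5 + j0
Denominator: (j932)^2 + 743(j932) + 10920 = -857704 + j692476
|N| = √(5² + 0²) ≈ 5, ∠N ≈ 0.00°
|D| = √(857704² + 692476²) ≈ 1.1024e+06, ∠D ≈ 141.08°
|L| = 5 / 1.1024e+06 ≈ 4.5356e-06
Gain = 20 log₁₀(4.5356e-06) ≈ -106.87 dB
∠L = 0.00° − 141.08° = -141.08°

-106.9 dB, -141.1°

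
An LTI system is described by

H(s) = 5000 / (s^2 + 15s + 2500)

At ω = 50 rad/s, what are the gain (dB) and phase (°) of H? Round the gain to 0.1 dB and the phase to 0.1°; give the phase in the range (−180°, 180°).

At s = jω = j50:
quadratic: (j50)² + 15·j50 + 2500 = 0 + j750 → |·| ≈ 750, ∠ ≈ 90.00°
|H| = 5000 / 750 ≈ 6.6667
Gain = 20 log₁₀(6.6667) ≈ 16.48 dB
∠H = 0.00° − 90.00° = -90.00°

16.5 dB, -90.0°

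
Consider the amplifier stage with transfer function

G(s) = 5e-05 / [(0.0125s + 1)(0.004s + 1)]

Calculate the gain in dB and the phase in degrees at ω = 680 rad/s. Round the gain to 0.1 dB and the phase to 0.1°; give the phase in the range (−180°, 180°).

-113.9 dB, -153.1°

At ω = 680 rad/s:
pole (1 + j680·0.0125) = 1 + j8.5 → |·| ≈ 8.5586, ∠ ≈ 83.29°
pole (1 + j680·0.004) = 1 + j2.72 → |·| ≈ 2.898, ∠ ≈ 69.81°
|G| = 5e-05 · 1 / (8.5586 · 2.898) ≈ 2.0159e-06
Gain = 20 log₁₀(2.0159e-06) ≈ -113.91 dB
∠G = (0°) − (83.29° + 69.81°) = -153.10°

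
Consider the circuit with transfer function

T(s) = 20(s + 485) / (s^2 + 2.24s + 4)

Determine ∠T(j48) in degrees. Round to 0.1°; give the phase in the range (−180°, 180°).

At s = jω = j48:
zero (s+485): 485 + j48 → |·| = √(485²+48²) = √237529 ≈ 487.37, ∠ = arctan(48/485) ≈ 5.65°
quadratic: (j48)² + 2.24·j48 + 4 = -2300 + j107.52 → |·| ≈ 2302.5, ∠ ≈ 177.32°
∠T = 5.65° − 177.32° = -171.67°

-171.7°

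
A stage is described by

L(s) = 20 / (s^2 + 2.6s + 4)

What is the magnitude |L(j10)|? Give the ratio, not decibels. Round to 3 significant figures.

At s = jω = j10:
quadratic: (j10)² + 2.6·j10 + 4 = -96 + j26 → |·| ≈ 99.459, ∠ ≈ 164.85°
|L| = 20 / 99.459 ≈ 0.20109

0.201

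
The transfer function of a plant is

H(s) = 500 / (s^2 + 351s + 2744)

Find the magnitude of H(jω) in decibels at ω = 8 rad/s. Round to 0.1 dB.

Substitute s = j8:
Numerator: 500 = 500 + j0
Denominator: (j8)^2 + 351(j8) + 2744 = 2680 + j2808
|N| = √(500² + 0²) ≈ 500, ∠N ≈ 0.00°
|D| = √(2680² + 2808²) ≈ 3881.7, ∠D ≈ 46.34°
|H| = 500 / 3881.7 ≈ 0.12881
Gain = 20 log₁₀(0.12881) ≈ -17.80 dB

-17.8 dB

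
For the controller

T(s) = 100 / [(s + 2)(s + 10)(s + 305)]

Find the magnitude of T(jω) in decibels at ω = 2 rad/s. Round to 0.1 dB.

-38.9 dB

At s = jω = j2:
pole (s+2): 2 + j2 → |·| = √(2²+2²) = √8 ≈ 2.8284, ∠ = arctan(2/2) ≈ 45.00°
pole (s+10): 10 + j2 → |·| = √(10²+2²) = √104 ≈ 10.198, ∠ = arctan(2/10) ≈ 11.31°
pole (s+305): 305 + j2 → |·| = √(305²+2²) = √93029 ≈ 305.01, ∠ = arctan(2/305) ≈ 0.38°
|T| = 100 / 8797.7 ≈ 0.011367
Gain = 20 log₁₀(0.011367) ≈ -38.89 dB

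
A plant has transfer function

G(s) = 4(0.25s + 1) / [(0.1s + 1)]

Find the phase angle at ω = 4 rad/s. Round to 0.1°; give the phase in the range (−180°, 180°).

23.2°

At ω = 4 rad/s:
zero (1 + j4·0.25) = 1 + j1 → |·| ≈ 1.4142, ∠ ≈ 45.00°
pole (1 + j4·0.1) = 1 + j0.4 → |·| ≈ 1.077, ∠ ≈ 21.80°
∠G = (45.00°) − (21.80°) = 23.20°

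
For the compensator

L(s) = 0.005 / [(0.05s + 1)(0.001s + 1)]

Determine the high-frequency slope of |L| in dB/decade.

-40 dB/decade

Each pole contributes −20 dB/decade at high frequency; each zero contributes +20 dB/decade.
Net: 0 zero(s) − 2 pole(s) → -40 dB/decade.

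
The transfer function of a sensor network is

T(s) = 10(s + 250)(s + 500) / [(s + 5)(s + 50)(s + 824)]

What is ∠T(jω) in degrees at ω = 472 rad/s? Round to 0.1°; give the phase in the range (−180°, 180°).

-97.7°

At s = jω = j472:
zero (s+250): 250 + j472 → |·| = √(250²+472²) = √285284 ≈ 534.12, ∠ = arctan(472/250) ≈ 62.09°
zero (s+500): 500 + j472 → |·| = √(500²+472²) = √472784 ≈ 687.59, ∠ = arctan(472/500) ≈ 43.35°
pole (s+5): 5 + j472 → |·| = √(5²+472²) = √222809 ≈ 472.03, ∠ = arctan(472/5) ≈ 89.39°
pole (s+50): 50 + j472 → |·| = √(50²+472²) = √225284 ≈ 474.64, ∠ = arctan(472/50) ≈ 83.95°
pole (s+824): 824 + j472 → |·| = √(824²+472²) = √901760 ≈ 949.61, ∠ = arctan(472/824) ≈ 29.80°
∠T = 105.44° − 203.14° = -97.70°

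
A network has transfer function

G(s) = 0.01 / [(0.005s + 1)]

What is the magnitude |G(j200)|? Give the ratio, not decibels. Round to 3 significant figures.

0.00707

At ω = 200 rad/s:
pole (1 + j200·0.005) = 1 + j1 → |·| ≈ 1.4142, ∠ ≈ 45.00°
|G| = 0.01 · 1 / (1.4142) ≈ 0.0070711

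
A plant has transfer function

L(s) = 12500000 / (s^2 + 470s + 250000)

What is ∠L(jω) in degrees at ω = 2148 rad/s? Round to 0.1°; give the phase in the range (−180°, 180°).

-167.0°

At s = jω = j2148:
quadratic: (j2148)² + 470·j2148 + 250000 = -4363904 + j1009560 → |·| ≈ 4.4792e+06, ∠ ≈ 166.97°
∠L = 0.00° − 166.97° = -166.97°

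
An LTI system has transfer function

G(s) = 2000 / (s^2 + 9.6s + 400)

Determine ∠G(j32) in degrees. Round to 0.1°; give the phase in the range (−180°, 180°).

-153.8°

At s = jω = j32:
quadratic: (j32)² + 9.6·j32 + 400 = -624 + j307.2 → |·| ≈ 695.52, ∠ ≈ 153.79°
∠G = 0.00° − 153.79° = -153.79°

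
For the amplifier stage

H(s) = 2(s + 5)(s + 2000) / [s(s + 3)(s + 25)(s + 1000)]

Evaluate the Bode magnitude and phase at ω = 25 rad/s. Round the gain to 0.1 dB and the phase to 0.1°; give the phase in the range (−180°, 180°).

At s = jω = j25:
zero (s+5): 5 + j25 → |·| = √(5²+25²) = √650 ≈ 25.495, ∠ = arctan(25/5) ≈ 78.69°
zero (s+2000): 2000 + j25 → |·| = √(2000²+25²) = √4000625 ≈ 2000.2, ∠ = arctan(25/2000) ≈ 0.72°
pole (s+3): 3 + j25 → |·| = √(3²+25²) = √634 ≈ 25.179, ∠ = arctan(25/3) ≈ 83.16°
pole (s+25): 25 + j25 → |·| = √(25²+25²) = √1250 ≈ 35.355, ∠ = arctan(25/25) ≈ 45.00°
pole (s+1000): 1000 + j25 → |·| = √(1000²+25²) = √1000625 ≈ 1000.3, ∠ = arctan(25/1000) ≈ 1.43°
pole at origin: |s| = 25, ∠ = 90.00° (in denominator)
|H| = 2 · 50995 / 2.2262e+07 ≈ 0.0045813
Gain = 20 log₁₀(0.0045813) ≈ -46.78 dB
∠H = 79.41° − 219.59° = -140.18°

-46.8 dB, -140.2°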